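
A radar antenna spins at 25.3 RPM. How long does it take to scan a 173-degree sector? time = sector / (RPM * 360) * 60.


t = 173 / (25.3 * 360) * 60 = 1.14 s

1.14 s


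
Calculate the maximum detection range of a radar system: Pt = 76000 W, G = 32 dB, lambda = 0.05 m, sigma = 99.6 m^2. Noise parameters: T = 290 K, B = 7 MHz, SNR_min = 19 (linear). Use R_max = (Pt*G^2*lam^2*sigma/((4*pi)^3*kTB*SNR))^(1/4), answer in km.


G_lin = 10^(32/10) = 1584.893192
R^4 = 76000 * 1584.893192^2 * 0.05^2 * 99.6 / ((4*pi)^3 * 1.38e-23 * 290 * 7000000.0 * 19)
R^4 = 4.50044e19 m^4
R_max = (4.50044e19)^(1/4) = 81905.6 m = 81.9 km

81.9 km


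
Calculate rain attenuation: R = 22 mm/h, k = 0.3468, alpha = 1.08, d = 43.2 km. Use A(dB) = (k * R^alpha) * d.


gamma = 0.3468 * 22^1.08 = 9.770023 dB/km
A = 9.770023 * 43.2 = 422.06 dB

422.06 dB


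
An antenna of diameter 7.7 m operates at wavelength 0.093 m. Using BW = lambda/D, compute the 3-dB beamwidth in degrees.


BW_rad = 0.093 / 7.7 = 0.012078
BW_deg = 0.69 degrees

0.69 degrees


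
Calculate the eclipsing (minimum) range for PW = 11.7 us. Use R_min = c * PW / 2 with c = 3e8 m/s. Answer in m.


R_min = 3e8 * 11.7e-6 / 2 = 1755.0 m

1755.0 m


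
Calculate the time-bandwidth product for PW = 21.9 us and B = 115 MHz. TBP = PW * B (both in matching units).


TBP = 21.9 * 115 = 2518.5

2518.5


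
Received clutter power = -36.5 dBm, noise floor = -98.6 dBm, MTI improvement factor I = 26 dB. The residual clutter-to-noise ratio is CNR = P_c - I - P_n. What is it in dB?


CNR = -36.5 - 26 - (-98.6) = 36.1 dB

36.1 dB


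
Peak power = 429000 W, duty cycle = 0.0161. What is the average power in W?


P_avg = 429000 * 0.0161 = 6906.9 W

6906.9 W


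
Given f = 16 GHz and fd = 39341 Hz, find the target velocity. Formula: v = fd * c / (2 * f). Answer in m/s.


v = 39341 * 3e8 / (2 * 16000000000.0) = 368.8 m/s

368.8 m/s


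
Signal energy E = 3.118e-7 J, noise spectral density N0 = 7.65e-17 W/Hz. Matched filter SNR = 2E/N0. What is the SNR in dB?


SNR_lin = 2 * 3.118e-7 / 7.65e-17 = 8.152e9
SNR_dB = 10*log10(8.152e9) = 99.1 dB

99.1 dB


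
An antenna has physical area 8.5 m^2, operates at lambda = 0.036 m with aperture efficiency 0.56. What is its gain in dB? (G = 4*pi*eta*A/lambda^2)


G_linear = 4*pi*0.56*8.5/0.036^2 = 46154.26
G_dB = 10*log10(46154.26) = 46.6 dB

46.6 dB


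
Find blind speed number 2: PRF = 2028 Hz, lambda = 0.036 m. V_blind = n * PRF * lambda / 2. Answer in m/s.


V_blind = 2 * 2028 * 0.036 / 2 = 73.0 m/s

73.0 m/s


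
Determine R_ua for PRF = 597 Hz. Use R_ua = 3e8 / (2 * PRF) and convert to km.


R_ua = 3e8 / (2 * 597) = 251256.3 m = 251.3 km

251.3 km


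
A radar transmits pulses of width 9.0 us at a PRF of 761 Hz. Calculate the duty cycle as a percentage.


DC = 9.0e-6 * 761 * 100 = 0.68%

0.68%


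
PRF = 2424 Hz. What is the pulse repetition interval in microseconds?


PRI = 1/2424 = 0.0004125413 s = 412.5 us

412.5 us


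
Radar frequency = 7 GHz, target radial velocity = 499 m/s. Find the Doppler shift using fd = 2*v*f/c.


fd = 2 * 499 * 7000000000.0 / 3e8 = 23286.7 Hz

23286.7 Hz


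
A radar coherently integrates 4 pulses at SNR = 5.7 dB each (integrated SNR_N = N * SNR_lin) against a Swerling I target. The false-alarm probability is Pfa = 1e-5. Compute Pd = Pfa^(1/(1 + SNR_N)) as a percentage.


SNR_lin = 10^(5.7/10) = 3.71535
SNR_N = 4 * 3.71535 = 14.8614
1/(1 + SNR_N) = 1/15.8614 = 0.0630461
Pd = (1e-5)^0.0630461 = 0.48392
Pd = 48.4%

48.4%


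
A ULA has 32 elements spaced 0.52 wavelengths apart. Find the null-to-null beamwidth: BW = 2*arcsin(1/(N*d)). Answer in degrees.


1/(N*d) = 1/(32*0.52) = 0.060096
BW = 2*arcsin(0.060096) = 6.9 degrees

6.9 degrees


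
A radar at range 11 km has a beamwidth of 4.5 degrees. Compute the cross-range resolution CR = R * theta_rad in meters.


BW_rad = 0.078539816
CR = 11000 * 0.078539816 = 863.9 m

863.9 m


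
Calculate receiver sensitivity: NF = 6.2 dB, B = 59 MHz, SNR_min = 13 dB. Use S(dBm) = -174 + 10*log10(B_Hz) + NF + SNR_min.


10*log10(59000000.0) = 77.71
S = -174 + 77.71 + 6.2 + 13 = -77.1 dBm

-77.1 dBm


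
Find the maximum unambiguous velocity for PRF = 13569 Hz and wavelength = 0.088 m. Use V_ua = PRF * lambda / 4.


V_ua = 13569 * 0.088 / 4 = 298.5 m/s

298.5 m/s


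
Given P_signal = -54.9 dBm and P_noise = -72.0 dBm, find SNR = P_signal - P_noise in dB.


SNR = -54.9 - (-72.0) = 17.1 dB

17.1 dB


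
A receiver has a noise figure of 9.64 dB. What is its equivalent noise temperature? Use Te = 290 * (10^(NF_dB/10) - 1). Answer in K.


NF_lin = 10^(9.64/10) = 9.204496
Te = 290 * (9.204496 - 1) = 2379.3 K

2379.3 K


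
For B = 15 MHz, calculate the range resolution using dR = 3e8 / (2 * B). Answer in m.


dR = 3e8 / (2 * 15000000.0) = 10.0 m

10.0 m


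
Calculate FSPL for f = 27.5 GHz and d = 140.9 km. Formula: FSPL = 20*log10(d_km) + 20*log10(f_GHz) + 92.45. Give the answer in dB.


20*log10(140.9) = 42.98
20*log10(27.5) = 28.79
FSPL = 164.2 dB

164.2 dB


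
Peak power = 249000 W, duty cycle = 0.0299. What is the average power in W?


P_avg = 249000 * 0.0299 = 7445.1 W

7445.1 W


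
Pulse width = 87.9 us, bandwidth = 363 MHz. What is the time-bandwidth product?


TBP = 87.9 * 363 = 31907.7

31907.7


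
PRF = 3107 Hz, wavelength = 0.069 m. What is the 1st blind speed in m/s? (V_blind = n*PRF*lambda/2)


V_blind = 1 * 3107 * 0.069 / 2 = 107.2 m/s

107.2 m/s


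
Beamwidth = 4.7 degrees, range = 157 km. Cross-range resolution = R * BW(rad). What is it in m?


BW_rad = 0.082030475
CR = 157000 * 0.082030475 = 12878.8 m

12878.8 m


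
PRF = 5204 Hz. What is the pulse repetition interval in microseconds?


PRI = 1/5204 = 0.0001921599 s = 192.2 us

192.2 us


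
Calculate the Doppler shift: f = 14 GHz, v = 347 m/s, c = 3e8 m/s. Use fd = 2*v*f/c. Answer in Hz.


fd = 2 * 347 * 14000000000.0 / 3e8 = 32386.7 Hz

32386.7 Hz


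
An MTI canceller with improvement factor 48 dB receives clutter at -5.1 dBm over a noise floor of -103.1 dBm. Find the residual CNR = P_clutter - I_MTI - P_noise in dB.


CNR = -5.1 - 48 - (-103.1) = 50.0 dB

50.0 dB


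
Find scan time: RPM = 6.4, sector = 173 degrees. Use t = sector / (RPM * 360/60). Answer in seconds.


t = 173 / (6.4 * 360) * 60 = 4.51 s

4.51 s


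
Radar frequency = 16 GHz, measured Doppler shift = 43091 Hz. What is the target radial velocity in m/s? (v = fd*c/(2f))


v = 43091 * 3e8 / (2 * 16000000000.0) = 404.0 m/s

404.0 m/s


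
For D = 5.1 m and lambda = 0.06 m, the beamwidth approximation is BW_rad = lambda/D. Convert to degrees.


BW_rad = 0.06 / 5.1 = 0.011765
BW_deg = 0.67 degrees

0.67 degrees


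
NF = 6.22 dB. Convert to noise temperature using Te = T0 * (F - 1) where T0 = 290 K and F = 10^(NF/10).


NF_lin = 10^(6.22/10) = 4.187936
Te = 290 * (4.187936 - 1) = 924.5 K

924.5 K


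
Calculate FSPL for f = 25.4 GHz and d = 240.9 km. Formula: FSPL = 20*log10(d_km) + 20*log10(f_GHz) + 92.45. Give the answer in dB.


20*log10(240.9) = 47.64
20*log10(25.4) = 28.1
FSPL = 168.2 dB

168.2 dB


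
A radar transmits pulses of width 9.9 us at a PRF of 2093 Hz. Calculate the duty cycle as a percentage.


DC = 9.9e-6 * 2093 * 100 = 2.07%

2.07%


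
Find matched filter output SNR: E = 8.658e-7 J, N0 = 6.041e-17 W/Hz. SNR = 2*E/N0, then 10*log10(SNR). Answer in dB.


SNR_lin = 2 * 8.658e-7 / 6.041e-17 = 2.866e10
SNR_dB = 10*log10(2.866e10) = 104.6 dB

104.6 dB


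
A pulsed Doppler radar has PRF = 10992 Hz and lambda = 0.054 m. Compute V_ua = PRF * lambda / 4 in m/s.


V_ua = 10992 * 0.054 / 4 = 148.4 m/s

148.4 m/s


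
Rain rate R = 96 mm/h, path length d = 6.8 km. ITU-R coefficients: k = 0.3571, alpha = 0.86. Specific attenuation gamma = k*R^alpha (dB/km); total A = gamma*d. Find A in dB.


gamma = 0.3571 * 96^0.86 = 18.094355 dB/km
A = 18.094355 * 6.8 = 123.04 dB

123.04 dB


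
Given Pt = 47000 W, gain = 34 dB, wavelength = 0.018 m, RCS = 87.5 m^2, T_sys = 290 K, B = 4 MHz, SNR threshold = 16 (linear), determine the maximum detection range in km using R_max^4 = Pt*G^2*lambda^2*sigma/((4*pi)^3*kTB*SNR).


G_lin = 10^(34/10) = 2511.886432
R^4 = 47000 * 2511.886432^2 * 0.018^2 * 87.5 / ((4*pi)^3 * 1.38e-23 * 290 * 4000000.0 * 16)
R^4 = 1.65411e19 m^4
R_max = (1.65411e19)^(1/4) = 63773.6 m = 63.8 km

63.8 km


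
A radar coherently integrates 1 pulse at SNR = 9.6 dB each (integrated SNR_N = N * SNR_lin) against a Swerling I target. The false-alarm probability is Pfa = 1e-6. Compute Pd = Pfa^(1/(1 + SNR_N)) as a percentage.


SNR_lin = 10^(9.6/10) = 9.12011
SNR_N = 1 * 9.12011 = 9.12011
1/(1 + SNR_N) = 1/10.12011 = 0.0988132
Pd = (1e-6)^0.0988132 = 0.25534
Pd = 25.5%

25.5%


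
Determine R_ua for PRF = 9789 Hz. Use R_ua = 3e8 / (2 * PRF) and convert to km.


R_ua = 3e8 / (2 * 9789) = 15323.3 m = 15.3 km

15.3 km


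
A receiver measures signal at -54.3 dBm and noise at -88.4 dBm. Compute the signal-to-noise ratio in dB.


SNR = -54.3 - (-88.4) = 34.1 dB

34.1 dB


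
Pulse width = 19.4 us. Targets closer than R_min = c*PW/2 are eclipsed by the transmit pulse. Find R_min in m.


R_min = 3e8 * 19.4e-6 / 2 = 2910.0 m

2910.0 m


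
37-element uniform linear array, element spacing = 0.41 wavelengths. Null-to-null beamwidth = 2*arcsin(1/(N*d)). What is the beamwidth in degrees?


1/(N*d) = 1/(37*0.41) = 0.06592
BW = 2*arcsin(0.06592) = 7.6 degrees

7.6 degrees


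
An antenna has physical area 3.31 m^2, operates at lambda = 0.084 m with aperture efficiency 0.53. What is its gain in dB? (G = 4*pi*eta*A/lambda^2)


G_linear = 4*pi*0.53*3.31/0.084^2 = 3124.32
G_dB = 10*log10(3124.32) = 34.9 dB

34.9 dB


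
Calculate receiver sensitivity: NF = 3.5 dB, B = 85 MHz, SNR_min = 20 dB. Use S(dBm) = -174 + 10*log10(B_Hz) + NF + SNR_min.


10*log10(85000000.0) = 79.29
S = -174 + 79.29 + 3.5 + 20 = -71.2 dBm

-71.2 dBm


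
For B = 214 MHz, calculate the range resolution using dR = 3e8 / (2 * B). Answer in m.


dR = 3e8 / (2 * 214000000.0) = 0.7 m

0.7 m


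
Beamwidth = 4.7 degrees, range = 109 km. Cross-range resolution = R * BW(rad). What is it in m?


BW_rad = 0.082030475
CR = 109000 * 0.082030475 = 8941.3 m

8941.3 m


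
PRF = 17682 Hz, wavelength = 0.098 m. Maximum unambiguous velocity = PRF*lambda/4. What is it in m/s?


V_ua = 17682 * 0.098 / 4 = 433.2 m/s

433.2 m/s


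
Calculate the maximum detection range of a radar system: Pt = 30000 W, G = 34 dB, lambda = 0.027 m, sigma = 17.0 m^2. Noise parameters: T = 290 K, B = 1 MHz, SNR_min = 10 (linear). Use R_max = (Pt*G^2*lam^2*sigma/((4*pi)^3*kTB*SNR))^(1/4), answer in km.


G_lin = 10^(34/10) = 2511.886432
R^4 = 30000 * 2511.886432^2 * 0.027^2 * 17.0 / ((4*pi)^3 * 1.38e-23 * 290 * 1000000.0 * 10)
R^4 = 2.95387e19 m^4
R_max = (2.95387e19)^(1/4) = 73722.1 m = 73.7 km

73.7 km


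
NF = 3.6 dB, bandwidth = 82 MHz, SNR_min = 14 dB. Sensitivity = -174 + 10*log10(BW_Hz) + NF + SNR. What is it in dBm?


10*log10(82000000.0) = 79.14
S = -174 + 79.14 + 3.6 + 14 = -77.3 dBm

-77.3 dBm


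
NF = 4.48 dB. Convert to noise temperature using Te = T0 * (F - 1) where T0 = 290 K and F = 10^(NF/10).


NF_lin = 10^(4.48/10) = 2.805434
Te = 290 * (2.805434 - 1) = 523.6 K

523.6 K


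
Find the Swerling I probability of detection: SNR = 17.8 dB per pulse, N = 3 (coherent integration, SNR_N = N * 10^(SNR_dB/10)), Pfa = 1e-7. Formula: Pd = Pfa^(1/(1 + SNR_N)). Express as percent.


SNR_lin = 10^(17.8/10) = 60.25596
SNR_N = 3 * 60.25596 = 180.76788
1/(1 + SNR_N) = 1/181.76788 = 0.0055015
Pd = (1e-7)^0.0055015 = 0.91514
Pd = 91.5%

91.5%


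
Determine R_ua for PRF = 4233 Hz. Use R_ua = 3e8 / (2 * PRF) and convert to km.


R_ua = 3e8 / (2 * 4233) = 35435.9 m = 35.4 km

35.4 km


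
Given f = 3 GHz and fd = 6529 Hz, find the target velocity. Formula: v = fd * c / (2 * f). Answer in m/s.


v = 6529 * 3e8 / (2 * 3000000000.0) = 326.5 m/s

326.5 m/s


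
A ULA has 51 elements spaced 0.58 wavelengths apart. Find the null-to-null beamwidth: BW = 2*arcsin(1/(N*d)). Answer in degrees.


1/(N*d) = 1/(51*0.58) = 0.033807
BW = 2*arcsin(0.033807) = 3.9 degrees

3.9 degrees


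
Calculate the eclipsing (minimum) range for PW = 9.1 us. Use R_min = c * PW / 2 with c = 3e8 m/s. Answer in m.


R_min = 3e8 * 9.1e-6 / 2 = 1365.0 m

1365.0 m


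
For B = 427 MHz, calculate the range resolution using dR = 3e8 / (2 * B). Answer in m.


dR = 3e8 / (2 * 427000000.0) = 0.35 m

0.35 m


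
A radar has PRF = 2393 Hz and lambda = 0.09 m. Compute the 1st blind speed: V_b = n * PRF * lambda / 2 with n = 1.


V_blind = 1 * 2393 * 0.09 / 2 = 107.7 m/s

107.7 m/s


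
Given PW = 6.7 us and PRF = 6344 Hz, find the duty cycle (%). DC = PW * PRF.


DC = 6.7e-6 * 6344 * 100 = 4.25%

4.25%


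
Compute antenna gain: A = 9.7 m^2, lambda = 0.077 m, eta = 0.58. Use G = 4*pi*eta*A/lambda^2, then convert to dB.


G_linear = 4*pi*0.58*9.7/0.077^2 = 11924.17
G_dB = 10*log10(11924.17) = 40.8 dB

40.8 dB


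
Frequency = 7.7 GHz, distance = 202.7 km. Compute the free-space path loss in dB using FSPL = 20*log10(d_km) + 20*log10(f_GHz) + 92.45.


20*log10(202.7) = 46.14
20*log10(7.7) = 17.73
FSPL = 156.3 dB

156.3 dB


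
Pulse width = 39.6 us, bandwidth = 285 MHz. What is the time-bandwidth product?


TBP = 39.6 * 285 = 11286.0

11286.0


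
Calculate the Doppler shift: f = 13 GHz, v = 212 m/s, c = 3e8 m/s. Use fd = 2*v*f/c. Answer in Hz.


fd = 2 * 212 * 13000000000.0 / 3e8 = 18373.3 Hz

18373.3 Hz


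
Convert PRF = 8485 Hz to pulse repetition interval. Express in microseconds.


PRI = 1/8485 = 0.000117855 s = 117.9 us

117.9 us


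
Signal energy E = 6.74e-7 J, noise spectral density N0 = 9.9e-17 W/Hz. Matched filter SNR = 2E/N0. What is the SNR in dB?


SNR_lin = 2 * 6.74e-7 / 9.9e-17 = 1.362e10
SNR_dB = 10*log10(1.362e10) = 101.3 dB

101.3 dB


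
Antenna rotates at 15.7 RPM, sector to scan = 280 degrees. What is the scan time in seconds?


t = 280 / (15.7 * 360) * 60 = 2.97 s

2.97 s


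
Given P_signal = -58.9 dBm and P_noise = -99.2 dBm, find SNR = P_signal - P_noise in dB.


SNR = -58.9 - (-99.2) = 40.3 dB

40.3 dB


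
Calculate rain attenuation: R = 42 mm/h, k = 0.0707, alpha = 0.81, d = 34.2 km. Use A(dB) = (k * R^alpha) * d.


gamma = 0.0707 * 42^0.81 = 1.459659 dB/km
A = 1.459659 * 34.2 = 49.92 dB

49.92 dB


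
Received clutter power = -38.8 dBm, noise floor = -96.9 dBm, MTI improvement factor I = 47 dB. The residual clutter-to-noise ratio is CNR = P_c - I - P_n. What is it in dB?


CNR = -38.8 - 47 - (-96.9) = 11.1 dB

11.1 dB


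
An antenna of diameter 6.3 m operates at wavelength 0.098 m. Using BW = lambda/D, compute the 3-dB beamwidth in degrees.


BW_rad = 0.098 / 6.3 = 0.015556
BW_deg = 0.89 degrees

0.89 degrees


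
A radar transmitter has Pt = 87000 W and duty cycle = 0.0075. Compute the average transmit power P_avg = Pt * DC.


P_avg = 87000 * 0.0075 = 652.5 W

652.5 W


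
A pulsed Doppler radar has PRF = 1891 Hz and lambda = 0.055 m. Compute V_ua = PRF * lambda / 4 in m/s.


V_ua = 1891 * 0.055 / 4 = 26.0 m/s

26.0 m/s


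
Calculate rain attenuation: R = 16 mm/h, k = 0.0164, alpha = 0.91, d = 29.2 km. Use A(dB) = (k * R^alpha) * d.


gamma = 0.0164 * 16^0.91 = 0.204453 dB/km
A = 0.204453 * 29.2 = 5.97 dB

5.97 dB


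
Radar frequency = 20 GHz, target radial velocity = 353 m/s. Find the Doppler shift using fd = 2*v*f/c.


fd = 2 * 353 * 20000000000.0 / 3e8 = 47066.7 Hz

47066.7 Hz


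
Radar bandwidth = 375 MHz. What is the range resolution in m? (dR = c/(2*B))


dR = 3e8 / (2 * 375000000.0) = 0.4 m

0.4 m


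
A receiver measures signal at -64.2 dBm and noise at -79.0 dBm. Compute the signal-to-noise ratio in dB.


SNR = -64.2 - (-79.0) = 14.8 dB

14.8 dB


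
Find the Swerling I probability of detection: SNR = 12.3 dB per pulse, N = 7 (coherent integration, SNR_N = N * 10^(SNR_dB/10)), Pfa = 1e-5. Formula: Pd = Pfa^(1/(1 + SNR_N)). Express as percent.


SNR_lin = 10^(12.3/10) = 16.98244
SNR_N = 7 * 16.98244 = 118.87708
1/(1 + SNR_N) = 1/119.87708 = 0.0083419
Pd = (1e-5)^0.0083419 = 0.90843
Pd = 90.8%

90.8%


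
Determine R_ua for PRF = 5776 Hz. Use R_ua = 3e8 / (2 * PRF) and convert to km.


R_ua = 3e8 / (2 * 5776) = 25969.5 m = 26.0 km

26.0 km


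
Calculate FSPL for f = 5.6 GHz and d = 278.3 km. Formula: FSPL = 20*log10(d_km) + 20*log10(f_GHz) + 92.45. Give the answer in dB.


20*log10(278.3) = 48.89
20*log10(5.6) = 14.96
FSPL = 156.3 dB

156.3 dB


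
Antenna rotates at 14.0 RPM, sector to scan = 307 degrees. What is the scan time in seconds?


t = 307 / (14.0 * 360) * 60 = 3.65 s

3.65 s


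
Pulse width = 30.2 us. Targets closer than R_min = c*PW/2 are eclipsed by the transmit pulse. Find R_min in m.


R_min = 3e8 * 30.2e-6 / 2 = 4530.0 m

4530.0 m


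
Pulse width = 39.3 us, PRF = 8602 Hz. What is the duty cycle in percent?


DC = 39.3e-6 * 8602 * 100 = 33.81%

33.81%


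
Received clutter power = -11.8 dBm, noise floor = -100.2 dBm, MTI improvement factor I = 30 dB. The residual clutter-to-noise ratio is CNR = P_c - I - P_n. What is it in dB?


CNR = -11.8 - 30 - (-100.2) = 58.4 dB

58.4 dB


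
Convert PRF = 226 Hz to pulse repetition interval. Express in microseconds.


PRI = 1/226 = 0.0044247788 s = 4424.8 us

4424.8 us


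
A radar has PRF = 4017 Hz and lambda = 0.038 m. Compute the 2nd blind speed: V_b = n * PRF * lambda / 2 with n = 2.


V_blind = 2 * 4017 * 0.038 / 2 = 152.6 m/s

152.6 m/s


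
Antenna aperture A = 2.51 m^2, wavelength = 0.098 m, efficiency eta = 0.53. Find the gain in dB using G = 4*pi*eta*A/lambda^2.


G_linear = 4*pi*0.53*2.51/0.098^2 = 1740.63
G_dB = 10*log10(1740.63) = 32.4 dB

32.4 dB


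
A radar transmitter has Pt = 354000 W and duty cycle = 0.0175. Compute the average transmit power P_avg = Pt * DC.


P_avg = 354000 * 0.0175 = 6195.0 W

6195.0 W


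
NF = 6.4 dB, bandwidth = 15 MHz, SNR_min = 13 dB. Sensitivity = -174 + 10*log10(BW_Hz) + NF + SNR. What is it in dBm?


10*log10(15000000.0) = 71.76
S = -174 + 71.76 + 6.4 + 13 = -82.8 dBm

-82.8 dBm


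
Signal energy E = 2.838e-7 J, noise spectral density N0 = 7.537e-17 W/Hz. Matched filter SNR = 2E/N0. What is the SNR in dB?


SNR_lin = 2 * 2.838e-7 / 7.537e-17 = 7.531e9
SNR_dB = 10*log10(7.531e9) = 98.8 dB

98.8 dB


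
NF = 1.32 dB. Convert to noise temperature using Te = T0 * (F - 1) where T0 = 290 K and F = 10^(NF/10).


NF_lin = 10^(1.32/10) = 1.355189
Te = 290 * (1.355189 - 1) = 103.0 K

103.0 K


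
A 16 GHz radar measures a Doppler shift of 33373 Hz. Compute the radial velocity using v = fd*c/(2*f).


v = 33373 * 3e8 / (2 * 16000000000.0) = 312.9 m/s

312.9 m/s


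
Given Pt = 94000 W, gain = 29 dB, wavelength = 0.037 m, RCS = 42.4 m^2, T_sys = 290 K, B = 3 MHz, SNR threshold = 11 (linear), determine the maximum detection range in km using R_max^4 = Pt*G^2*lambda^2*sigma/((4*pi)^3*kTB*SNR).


G_lin = 10^(29/10) = 794.328235
R^4 = 94000 * 794.328235^2 * 0.037^2 * 42.4 / ((4*pi)^3 * 1.38e-23 * 290 * 3000000.0 * 11)
R^4 = 1.31364e19 m^4
R_max = (1.31364e19)^(1/4) = 60203.1 m = 60.2 km

60.2 km


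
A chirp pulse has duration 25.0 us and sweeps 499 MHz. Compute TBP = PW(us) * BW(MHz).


TBP = 25.0 * 499 = 12475.0

12475.0


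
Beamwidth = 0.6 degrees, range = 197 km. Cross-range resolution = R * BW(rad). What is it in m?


BW_rad = 0.010471976
CR = 197000 * 0.010471976 = 2063.0 m

2063.0 m


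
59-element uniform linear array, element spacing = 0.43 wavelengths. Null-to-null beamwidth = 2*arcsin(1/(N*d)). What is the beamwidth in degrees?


1/(N*d) = 1/(59*0.43) = 0.039417
BW = 2*arcsin(0.039417) = 4.5 degrees

4.5 degrees


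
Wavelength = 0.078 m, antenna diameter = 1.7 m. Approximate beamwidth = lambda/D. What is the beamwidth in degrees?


BW_rad = 0.078 / 1.7 = 0.045882
BW_deg = 2.63 degrees

2.63 degrees


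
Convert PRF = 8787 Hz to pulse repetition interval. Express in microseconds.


PRI = 1/8787 = 0.0001138045 s = 113.8 us

113.8 us


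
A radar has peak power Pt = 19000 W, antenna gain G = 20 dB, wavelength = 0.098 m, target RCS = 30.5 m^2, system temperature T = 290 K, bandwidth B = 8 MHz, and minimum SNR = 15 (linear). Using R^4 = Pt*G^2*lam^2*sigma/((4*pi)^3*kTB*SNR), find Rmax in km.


G_lin = 10^(20/10) = 100.0
R^4 = 19000 * 100.0^2 * 0.098^2 * 30.5 / ((4*pi)^3 * 1.38e-23 * 290 * 8000000.0 * 15)
R^4 = 5.84006e16 m^4
R_max = (5.84006e16)^(1/4) = 15545.5 m = 15.5 km

15.5 km


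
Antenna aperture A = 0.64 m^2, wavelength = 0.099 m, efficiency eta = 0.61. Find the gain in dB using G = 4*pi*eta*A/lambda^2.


G_linear = 4*pi*0.61*0.64/0.099^2 = 500.55
G_dB = 10*log10(500.55) = 27.0 dB

27.0 dB


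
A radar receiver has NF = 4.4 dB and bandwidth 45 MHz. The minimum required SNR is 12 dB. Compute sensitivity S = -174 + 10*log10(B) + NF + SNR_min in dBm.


10*log10(45000000.0) = 76.53
S = -174 + 76.53 + 4.4 + 12 = -81.1 dBm

-81.1 dBm


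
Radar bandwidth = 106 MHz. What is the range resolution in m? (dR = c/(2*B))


dR = 3e8 / (2 * 106000000.0) = 1.42 m

1.42 m


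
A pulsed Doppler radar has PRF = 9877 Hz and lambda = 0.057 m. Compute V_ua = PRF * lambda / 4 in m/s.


V_ua = 9877 * 0.057 / 4 = 140.7 m/s

140.7 m/s


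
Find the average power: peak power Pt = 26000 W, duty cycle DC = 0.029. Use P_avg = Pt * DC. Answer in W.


P_avg = 26000 * 0.029 = 754.0 W

754.0 W


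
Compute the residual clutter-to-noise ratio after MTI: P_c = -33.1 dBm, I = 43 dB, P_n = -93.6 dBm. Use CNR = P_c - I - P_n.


CNR = -33.1 - 43 - (-93.6) = 17.5 dB

17.5 dB


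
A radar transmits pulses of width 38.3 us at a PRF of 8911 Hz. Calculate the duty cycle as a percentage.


DC = 38.3e-6 * 8911 * 100 = 34.13%

34.13%


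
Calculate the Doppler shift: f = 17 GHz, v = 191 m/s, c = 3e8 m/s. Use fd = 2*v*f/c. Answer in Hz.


fd = 2 * 191 * 17000000000.0 / 3e8 = 21646.7 Hz

21646.7 Hz


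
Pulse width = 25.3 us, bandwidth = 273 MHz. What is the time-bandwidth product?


TBP = 25.3 * 273 = 6906.9

6906.9


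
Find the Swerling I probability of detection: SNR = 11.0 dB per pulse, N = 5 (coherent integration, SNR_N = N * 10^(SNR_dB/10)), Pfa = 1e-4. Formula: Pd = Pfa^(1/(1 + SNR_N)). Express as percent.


SNR_lin = 10^(11.0/10) = 12.58925
SNR_N = 5 * 12.58925 = 62.94625
1/(1 + SNR_N) = 1/63.94625 = 0.0156381
Pd = (1e-4)^0.0156381 = 0.86586
Pd = 86.6%

86.6%


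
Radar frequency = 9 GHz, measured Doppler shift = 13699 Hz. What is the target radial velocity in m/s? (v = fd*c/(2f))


v = 13699 * 3e8 / (2 * 9000000000.0) = 228.3 m/s

228.3 m/s


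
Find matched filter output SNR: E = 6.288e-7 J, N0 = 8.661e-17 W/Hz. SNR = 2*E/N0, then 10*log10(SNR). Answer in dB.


SNR_lin = 2 * 6.288e-7 / 8.661e-17 = 1.452e10
SNR_dB = 10*log10(1.452e10) = 101.6 dB

101.6 dB


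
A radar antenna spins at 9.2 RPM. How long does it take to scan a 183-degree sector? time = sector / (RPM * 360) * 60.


t = 183 / (9.2 * 360) * 60 = 3.32 s

3.32 s


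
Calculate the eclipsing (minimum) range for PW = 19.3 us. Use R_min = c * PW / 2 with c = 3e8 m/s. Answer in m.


R_min = 3e8 * 19.3e-6 / 2 = 2895.0 m

2895.0 m


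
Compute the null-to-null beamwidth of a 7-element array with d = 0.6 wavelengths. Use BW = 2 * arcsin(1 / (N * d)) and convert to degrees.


1/(N*d) = 1/(7*0.6) = 0.238095
BW = 2*arcsin(0.238095) = 27.5 degrees

27.5 degrees


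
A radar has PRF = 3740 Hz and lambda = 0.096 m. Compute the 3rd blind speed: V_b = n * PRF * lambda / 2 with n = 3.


V_blind = 3 * 3740 * 0.096 / 2 = 538.6 m/s

538.6 m/s


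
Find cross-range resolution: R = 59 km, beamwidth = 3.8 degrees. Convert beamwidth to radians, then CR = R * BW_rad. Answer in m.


BW_rad = 0.066322512
CR = 59000 * 0.066322512 = 3913.0 m

3913.0 m


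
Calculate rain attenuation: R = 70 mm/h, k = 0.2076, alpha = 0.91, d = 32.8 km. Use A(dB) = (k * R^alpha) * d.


gamma = 0.2076 * 70^0.91 = 9.914403 dB/km
A = 9.914403 * 32.8 = 325.19 dB

325.19 dB


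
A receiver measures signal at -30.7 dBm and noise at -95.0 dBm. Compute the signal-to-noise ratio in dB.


SNR = -30.7 - (-95.0) = 64.3 dB

64.3 dB


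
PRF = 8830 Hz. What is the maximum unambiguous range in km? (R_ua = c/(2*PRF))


R_ua = 3e8 / (2 * 8830) = 16987.5 m = 17.0 km

17.0 km


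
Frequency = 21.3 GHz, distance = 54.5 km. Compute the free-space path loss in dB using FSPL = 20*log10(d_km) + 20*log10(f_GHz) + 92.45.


20*log10(54.5) = 34.73
20*log10(21.3) = 26.57
FSPL = 153.7 dB

153.7 dB


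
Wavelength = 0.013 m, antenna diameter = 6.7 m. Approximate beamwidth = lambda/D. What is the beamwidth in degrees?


BW_rad = 0.013 / 6.7 = 0.00194
BW_deg = 0.11 degrees

0.11 degrees


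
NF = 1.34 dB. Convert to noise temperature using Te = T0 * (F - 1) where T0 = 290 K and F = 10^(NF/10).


NF_lin = 10^(1.34/10) = 1.361445
Te = 290 * (1.361445 - 1) = 104.8 K

104.8 K


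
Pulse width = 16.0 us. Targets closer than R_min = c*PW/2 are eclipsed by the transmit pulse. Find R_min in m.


R_min = 3e8 * 16.0e-6 / 2 = 2400.0 m

2400.0 m


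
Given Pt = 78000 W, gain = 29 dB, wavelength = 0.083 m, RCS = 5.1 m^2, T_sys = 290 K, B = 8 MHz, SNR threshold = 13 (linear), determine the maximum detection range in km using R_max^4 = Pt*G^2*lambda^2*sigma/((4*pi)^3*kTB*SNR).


G_lin = 10^(29/10) = 794.328235
R^4 = 78000 * 794.328235^2 * 0.083^2 * 5.1 / ((4*pi)^3 * 1.38e-23 * 290 * 8000000.0 * 13)
R^4 = 2.09354e18 m^4
R_max = (2.09354e18)^(1/4) = 38038.2 m = 38.0 km

38.0 km


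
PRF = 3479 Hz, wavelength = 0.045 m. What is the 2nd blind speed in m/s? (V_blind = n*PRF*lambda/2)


V_blind = 2 * 3479 * 0.045 / 2 = 156.6 m/s

156.6 m/s


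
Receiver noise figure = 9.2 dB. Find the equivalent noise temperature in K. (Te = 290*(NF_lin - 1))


NF_lin = 10^(9.2/10) = 8.317638
Te = 290 * (8.317638 - 1) = 2122.1 K

2122.1 K


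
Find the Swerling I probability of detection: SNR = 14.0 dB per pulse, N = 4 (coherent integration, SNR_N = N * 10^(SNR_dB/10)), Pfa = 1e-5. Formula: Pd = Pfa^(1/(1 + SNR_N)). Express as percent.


SNR_lin = 10^(14.0/10) = 25.11886
SNR_N = 4 * 25.11886 = 100.47544
1/(1 + SNR_N) = 1/101.47544 = 0.0098546
Pd = (1e-5)^0.0098546 = 0.89274
Pd = 89.3%

89.3%


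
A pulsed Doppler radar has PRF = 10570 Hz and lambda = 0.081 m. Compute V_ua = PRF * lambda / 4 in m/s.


V_ua = 10570 * 0.081 / 4 = 214.0 m/s

214.0 m/s


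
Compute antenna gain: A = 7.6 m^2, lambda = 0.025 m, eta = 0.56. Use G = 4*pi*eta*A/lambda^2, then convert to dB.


G_linear = 4*pi*0.56*7.6/0.025^2 = 85571.96
G_dB = 10*log10(85571.96) = 49.3 dB

49.3 dB


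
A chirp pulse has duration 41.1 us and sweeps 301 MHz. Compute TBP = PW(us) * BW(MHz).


TBP = 41.1 * 301 = 12371.1

12371.1


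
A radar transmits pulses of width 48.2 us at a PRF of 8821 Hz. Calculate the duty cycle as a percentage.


DC = 48.2e-6 * 8821 * 100 = 42.52%

42.52%


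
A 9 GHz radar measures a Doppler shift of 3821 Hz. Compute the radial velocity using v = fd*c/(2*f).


v = 3821 * 3e8 / (2 * 9000000000.0) = 63.7 m/s

63.7 m/s


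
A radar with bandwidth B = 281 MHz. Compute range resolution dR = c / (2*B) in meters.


dR = 3e8 / (2 * 281000000.0) = 0.53 m

0.53 m


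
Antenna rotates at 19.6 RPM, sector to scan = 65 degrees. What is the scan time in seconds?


t = 65 / (19.6 * 360) * 60 = 0.55 s

0.55 s


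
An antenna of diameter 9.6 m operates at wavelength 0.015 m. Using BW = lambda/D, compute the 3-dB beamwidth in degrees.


BW_rad = 0.015 / 9.6 = 0.001563
BW_deg = 0.09 degrees

0.09 degrees


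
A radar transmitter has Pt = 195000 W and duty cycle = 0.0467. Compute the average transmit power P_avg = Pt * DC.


P_avg = 195000 * 0.0467 = 9106.5 W

9106.5 W


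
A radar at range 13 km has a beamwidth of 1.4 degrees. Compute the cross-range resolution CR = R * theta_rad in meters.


BW_rad = 0.02443461
CR = 13000 * 0.02443461 = 317.6 m

317.6 m


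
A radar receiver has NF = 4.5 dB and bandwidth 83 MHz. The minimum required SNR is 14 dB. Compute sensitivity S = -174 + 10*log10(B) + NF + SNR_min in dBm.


10*log10(83000000.0) = 79.19
S = -174 + 79.19 + 4.5 + 14 = -76.3 dBm

-76.3 dBm


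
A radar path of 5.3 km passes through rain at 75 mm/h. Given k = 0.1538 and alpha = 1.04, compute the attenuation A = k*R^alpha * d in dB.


gamma = 0.1538 * 75^1.04 = 13.709451 dB/km
A = 13.709451 * 5.3 = 72.66 dB

72.66 dB


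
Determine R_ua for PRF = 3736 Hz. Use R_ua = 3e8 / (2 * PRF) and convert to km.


R_ua = 3e8 / (2 * 3736) = 40149.9 m = 40.1 km

40.1 km


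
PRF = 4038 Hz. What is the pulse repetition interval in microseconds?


PRI = 1/4038 = 0.0002476474 s = 247.6 us

247.6 us


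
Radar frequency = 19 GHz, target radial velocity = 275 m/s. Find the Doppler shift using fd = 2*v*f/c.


fd = 2 * 275 * 19000000000.0 / 3e8 = 34833.3 Hz

34833.3 Hz


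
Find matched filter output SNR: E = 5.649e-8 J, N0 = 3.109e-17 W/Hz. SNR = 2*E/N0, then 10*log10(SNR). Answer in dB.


SNR_lin = 2 * 5.649e-8 / 3.109e-17 = 3.634e9
SNR_dB = 10*log10(3.634e9) = 95.6 dB

95.6 dB


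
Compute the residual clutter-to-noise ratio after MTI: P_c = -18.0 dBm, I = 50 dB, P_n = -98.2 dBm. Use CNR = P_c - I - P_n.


CNR = -18.0 - 50 - (-98.2) = 30.2 dB

30.2 dB


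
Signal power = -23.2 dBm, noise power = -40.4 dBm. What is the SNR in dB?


SNR = -23.2 - (-40.4) = 17.2 dB

17.2 dB


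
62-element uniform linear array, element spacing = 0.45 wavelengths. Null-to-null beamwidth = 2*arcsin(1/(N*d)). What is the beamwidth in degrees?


1/(N*d) = 1/(62*0.45) = 0.035842
BW = 2*arcsin(0.035842) = 4.1 degrees

4.1 degrees


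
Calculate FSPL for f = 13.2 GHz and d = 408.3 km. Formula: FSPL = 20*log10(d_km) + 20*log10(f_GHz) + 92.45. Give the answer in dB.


20*log10(408.3) = 52.22
20*log10(13.2) = 22.41
FSPL = 167.1 dB

167.1 dB


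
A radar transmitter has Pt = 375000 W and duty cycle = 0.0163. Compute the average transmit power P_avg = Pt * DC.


P_avg = 375000 * 0.0163 = 6112.5 W

6112.5 W


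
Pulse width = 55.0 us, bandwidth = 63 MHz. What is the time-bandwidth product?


TBP = 55.0 * 63 = 3465.0

3465.0


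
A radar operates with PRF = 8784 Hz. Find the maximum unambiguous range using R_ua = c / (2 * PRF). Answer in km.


R_ua = 3e8 / (2 * 8784) = 17076.5 m = 17.1 km

17.1 km


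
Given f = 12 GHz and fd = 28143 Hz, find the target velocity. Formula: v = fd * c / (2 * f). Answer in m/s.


v = 28143 * 3e8 / (2 * 12000000000.0) = 351.8 m/s

351.8 m/s


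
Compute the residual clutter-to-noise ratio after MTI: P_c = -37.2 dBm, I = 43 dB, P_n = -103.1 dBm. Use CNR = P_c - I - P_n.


CNR = -37.2 - 43 - (-103.1) = 22.9 dB

22.9 dB


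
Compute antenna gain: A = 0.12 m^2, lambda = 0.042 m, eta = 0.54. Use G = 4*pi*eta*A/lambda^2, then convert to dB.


G_linear = 4*pi*0.54*0.12/0.042^2 = 461.62
G_dB = 10*log10(461.62) = 26.6 dB

26.6 dB


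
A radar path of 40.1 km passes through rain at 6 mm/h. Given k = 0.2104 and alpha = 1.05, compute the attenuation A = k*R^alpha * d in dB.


gamma = 0.2104 * 6^1.05 = 1.380717 dB/km
A = 1.380717 * 40.1 = 55.37 dB

55.37 dB


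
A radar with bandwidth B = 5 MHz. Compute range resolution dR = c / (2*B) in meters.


dR = 3e8 / (2 * 5000000.0) = 30.0 m

30.0 m


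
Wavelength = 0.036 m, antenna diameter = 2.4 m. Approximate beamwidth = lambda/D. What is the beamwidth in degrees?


BW_rad = 0.036 / 2.4 = 0.015
BW_deg = 0.86 degrees

0.86 degrees


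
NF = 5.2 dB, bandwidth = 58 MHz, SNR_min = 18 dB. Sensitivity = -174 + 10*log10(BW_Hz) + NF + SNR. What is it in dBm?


10*log10(58000000.0) = 77.63
S = -174 + 77.63 + 5.2 + 18 = -73.2 dBm

-73.2 dBm


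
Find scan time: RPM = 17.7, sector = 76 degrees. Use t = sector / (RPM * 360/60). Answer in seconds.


t = 76 / (17.7 * 360) * 60 = 0.72 s

0.72 s


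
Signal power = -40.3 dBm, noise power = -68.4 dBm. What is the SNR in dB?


SNR = -40.3 - (-68.4) = 28.1 dB

28.1 dB


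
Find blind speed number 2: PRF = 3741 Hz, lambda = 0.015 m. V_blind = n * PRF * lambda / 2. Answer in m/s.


V_blind = 2 * 3741 * 0.015 / 2 = 56.1 m/s

56.1 m/s


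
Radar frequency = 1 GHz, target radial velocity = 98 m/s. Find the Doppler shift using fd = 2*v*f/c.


fd = 2 * 98 * 1000000000.0 / 3e8 = 653.3 Hz

653.3 Hz


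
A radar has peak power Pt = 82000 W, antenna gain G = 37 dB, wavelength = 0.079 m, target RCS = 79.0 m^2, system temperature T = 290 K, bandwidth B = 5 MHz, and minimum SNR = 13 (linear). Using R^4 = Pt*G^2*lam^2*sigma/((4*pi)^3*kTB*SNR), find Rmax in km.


G_lin = 10^(37/10) = 5011.872336
R^4 = 82000 * 5011.872336^2 * 0.079^2 * 79.0 / ((4*pi)^3 * 1.38e-23 * 290 * 5000000.0 * 13)
R^4 = 1.96732e21 m^4
R_max = (1.96732e21)^(1/4) = 210605.0 m = 210.6 km

210.6 km


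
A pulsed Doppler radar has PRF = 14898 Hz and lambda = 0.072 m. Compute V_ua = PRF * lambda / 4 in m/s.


V_ua = 14898 * 0.072 / 4 = 268.2 m/s

268.2 m/s


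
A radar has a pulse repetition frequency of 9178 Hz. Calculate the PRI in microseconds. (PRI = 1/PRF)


PRI = 1/9178 = 0.0001089562 s = 109.0 us

109.0 us


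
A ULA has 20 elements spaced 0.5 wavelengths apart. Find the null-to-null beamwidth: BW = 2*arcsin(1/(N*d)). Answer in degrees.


1/(N*d) = 1/(20*0.5) = 0.1
BW = 2*arcsin(0.1) = 11.5 degrees

11.5 degrees


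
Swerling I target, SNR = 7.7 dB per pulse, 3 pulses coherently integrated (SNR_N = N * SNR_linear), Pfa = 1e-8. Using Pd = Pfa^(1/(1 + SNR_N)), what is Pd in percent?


SNR_lin = 10^(7.7/10) = 5.88844
SNR_N = 3 * 5.88844 = 17.66532
1/(1 + SNR_N) = 1/18.66532 = 0.0535753
Pd = (1e-8)^0.0535753 = 0.37273
Pd = 37.3%

37.3%


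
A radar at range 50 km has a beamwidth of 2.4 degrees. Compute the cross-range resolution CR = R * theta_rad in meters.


BW_rad = 0.041887902
CR = 50000 * 0.041887902 = 2094.4 m

2094.4 m


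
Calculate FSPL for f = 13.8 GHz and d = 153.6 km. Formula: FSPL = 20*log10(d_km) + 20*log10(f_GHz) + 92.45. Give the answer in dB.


20*log10(153.6) = 43.73
20*log10(13.8) = 22.8
FSPL = 159.0 dB

159.0 dB


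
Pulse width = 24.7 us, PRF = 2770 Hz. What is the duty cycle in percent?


DC = 24.7e-6 * 2770 * 100 = 6.84%

6.84%


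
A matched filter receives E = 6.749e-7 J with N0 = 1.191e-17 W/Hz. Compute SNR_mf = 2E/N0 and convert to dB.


SNR_lin = 2 * 6.749e-7 / 1.191e-17 = 1.133e11
SNR_dB = 10*log10(1.133e11) = 110.5 dB

110.5 dB


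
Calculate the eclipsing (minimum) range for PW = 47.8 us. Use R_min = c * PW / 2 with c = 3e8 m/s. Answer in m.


R_min = 3e8 * 47.8e-6 / 2 = 7170.0 m

7170.0 m


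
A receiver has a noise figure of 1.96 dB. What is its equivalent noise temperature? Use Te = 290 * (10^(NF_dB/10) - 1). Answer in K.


NF_lin = 10^(1.96/10) = 1.570363
Te = 290 * (1.570363 - 1) = 165.4 K

165.4 K


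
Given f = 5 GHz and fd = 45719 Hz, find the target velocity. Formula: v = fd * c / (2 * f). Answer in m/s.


v = 45719 * 3e8 / (2 * 5000000000.0) = 1371.6 m/s

1371.6 m/s


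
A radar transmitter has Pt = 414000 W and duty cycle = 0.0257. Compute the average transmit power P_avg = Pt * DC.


P_avg = 414000 * 0.0257 = 10639.8 W

10639.8 W


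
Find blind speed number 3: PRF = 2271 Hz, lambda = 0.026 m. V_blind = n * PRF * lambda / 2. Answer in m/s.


V_blind = 3 * 2271 * 0.026 / 2 = 88.6 m/s

88.6 m/s


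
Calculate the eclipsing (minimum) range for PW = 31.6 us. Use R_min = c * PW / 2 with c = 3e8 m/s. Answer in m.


R_min = 3e8 * 31.6e-6 / 2 = 4740.0 m

4740.0 m


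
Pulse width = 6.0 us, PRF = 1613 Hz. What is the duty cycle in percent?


DC = 6.0e-6 * 1613 * 100 = 0.97%

0.97%


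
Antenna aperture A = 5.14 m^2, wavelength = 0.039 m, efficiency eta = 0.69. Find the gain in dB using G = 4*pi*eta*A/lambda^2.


G_linear = 4*pi*0.69*5.14/0.039^2 = 29301.7
G_dB = 10*log10(29301.7) = 44.7 dB

44.7 dB


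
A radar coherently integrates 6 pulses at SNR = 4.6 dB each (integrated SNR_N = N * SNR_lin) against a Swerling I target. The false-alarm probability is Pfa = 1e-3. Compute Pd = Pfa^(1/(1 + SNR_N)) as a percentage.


SNR_lin = 10^(4.6/10) = 2.88403
SNR_N = 6 * 2.88403 = 17.30418
1/(1 + SNR_N) = 1/18.30418 = 0.0546323
Pd = (1e-3)^0.0546323 = 0.68565
Pd = 68.6%

68.6%


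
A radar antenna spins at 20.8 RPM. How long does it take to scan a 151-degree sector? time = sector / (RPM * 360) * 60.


t = 151 / (20.8 * 360) * 60 = 1.21 s

1.21 s


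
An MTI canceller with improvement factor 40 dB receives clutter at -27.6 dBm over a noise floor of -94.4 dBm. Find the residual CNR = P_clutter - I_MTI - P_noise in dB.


CNR = -27.6 - 40 - (-94.4) = 26.8 dB

26.8 dB


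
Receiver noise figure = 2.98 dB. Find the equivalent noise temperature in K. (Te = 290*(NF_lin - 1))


NF_lin = 10^(2.98/10) = 1.986095
Te = 290 * (1.986095 - 1) = 286.0 K

286.0 K


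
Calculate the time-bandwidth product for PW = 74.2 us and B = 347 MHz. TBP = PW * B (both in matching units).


TBP = 74.2 * 347 = 25747.4

25747.4


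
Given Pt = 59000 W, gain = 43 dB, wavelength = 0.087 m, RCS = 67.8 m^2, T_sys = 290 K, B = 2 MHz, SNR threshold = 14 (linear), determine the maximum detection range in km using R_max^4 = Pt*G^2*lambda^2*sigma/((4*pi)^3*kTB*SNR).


G_lin = 10^(43/10) = 19952.62315
R^4 = 59000 * 19952.62315^2 * 0.087^2 * 67.8 / ((4*pi)^3 * 1.38e-23 * 290 * 2000000.0 * 14)
R^4 = 5.4207e22 m^4
R_max = (5.4207e22)^(1/4) = 482518.4 m = 482.5 km

482.5 km


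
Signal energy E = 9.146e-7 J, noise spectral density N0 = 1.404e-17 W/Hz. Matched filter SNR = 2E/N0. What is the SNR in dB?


SNR_lin = 2 * 9.146e-7 / 1.404e-17 = 1.303e11
SNR_dB = 10*log10(1.303e11) = 111.1 dB

111.1 dB


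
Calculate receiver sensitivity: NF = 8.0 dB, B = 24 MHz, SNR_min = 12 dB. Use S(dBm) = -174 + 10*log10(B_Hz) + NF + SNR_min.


10*log10(24000000.0) = 73.8
S = -174 + 73.8 + 8.0 + 12 = -80.2 dBm

-80.2 dBm


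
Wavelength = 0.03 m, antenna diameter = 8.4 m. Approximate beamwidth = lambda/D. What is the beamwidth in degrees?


BW_rad = 0.03 / 8.4 = 0.003571
BW_deg = 0.2 degrees

0.2 degrees


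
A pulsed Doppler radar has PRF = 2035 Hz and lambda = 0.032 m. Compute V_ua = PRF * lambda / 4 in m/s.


V_ua = 2035 * 0.032 / 4 = 16.3 m/s

16.3 m/s


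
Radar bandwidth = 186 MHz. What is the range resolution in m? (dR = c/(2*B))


dR = 3e8 / (2 * 186000000.0) = 0.81 m

0.81 m


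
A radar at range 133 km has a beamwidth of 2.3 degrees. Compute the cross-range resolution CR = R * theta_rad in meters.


BW_rad = 0.040142573
CR = 133000 * 0.040142573 = 5339.0 m

5339.0 m


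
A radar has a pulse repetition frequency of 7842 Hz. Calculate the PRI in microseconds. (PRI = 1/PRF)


PRI = 1/7842 = 0.0001275185 s = 127.5 us

127.5 us


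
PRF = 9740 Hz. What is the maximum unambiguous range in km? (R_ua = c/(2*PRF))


R_ua = 3e8 / (2 * 9740) = 15400.4 m = 15.4 km

15.4 km


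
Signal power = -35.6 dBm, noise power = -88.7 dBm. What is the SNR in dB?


SNR = -35.6 - (-88.7) = 53.1 dB

53.1 dB


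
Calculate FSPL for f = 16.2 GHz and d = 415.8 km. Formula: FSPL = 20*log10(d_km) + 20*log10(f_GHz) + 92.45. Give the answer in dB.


20*log10(415.8) = 52.38
20*log10(16.2) = 24.19
FSPL = 169.0 dB

169.0 dB
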